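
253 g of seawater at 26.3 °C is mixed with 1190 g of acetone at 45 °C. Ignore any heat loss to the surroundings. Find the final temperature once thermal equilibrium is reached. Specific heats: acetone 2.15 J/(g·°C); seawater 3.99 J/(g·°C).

|Q_acetone| = |Q_seawater|:
1190×2.15×(45 − T) = 253×3.99×(T − 26.3)
2558.5(45 − T) = 1009.5(T − 26.3)
3568 T = 141682  ⇒  T ≈ 39.71 °C

T_f ≈ 39.7 °C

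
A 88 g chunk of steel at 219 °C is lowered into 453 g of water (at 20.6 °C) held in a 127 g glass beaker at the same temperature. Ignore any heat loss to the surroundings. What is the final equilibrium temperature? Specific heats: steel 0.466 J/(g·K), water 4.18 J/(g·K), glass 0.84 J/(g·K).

T_f ≈ 24.6 °C

Let T be the final temperature. ΣQ_i = 0:
88*0.466*(T − 219) + 453*4.18*(T − 20.6) + 127*0.84*(T − 20.6) = 0
2041.2 T = 50185
T ≈ 24.59 °C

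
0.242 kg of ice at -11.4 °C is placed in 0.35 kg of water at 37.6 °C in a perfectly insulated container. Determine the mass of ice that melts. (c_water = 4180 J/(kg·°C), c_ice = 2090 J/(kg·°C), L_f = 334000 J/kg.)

m_melted ≈ 0.147 kg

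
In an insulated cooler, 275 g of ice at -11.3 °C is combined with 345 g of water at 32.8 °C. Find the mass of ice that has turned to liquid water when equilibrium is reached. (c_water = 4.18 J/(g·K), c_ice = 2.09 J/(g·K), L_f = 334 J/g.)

Water can give up m c ΔT = 345×4.18×32.8 = 47301 J before reaching 0 °C.
Of that, 275×2.09×11.3 = 6494.7 J goes to bring the ice to 0 °C, leaving 40806 J.
Fully melting the ice requires m_ice L_f = 275×334 = 91850 J.
Since 40806 < 91850 J, not all the ice melts; equilibrium is at 0 °C.
m_melted×334 = 40806  ⇒  m_melted ≈ 122.2 g.

m_melted ≈ 122 g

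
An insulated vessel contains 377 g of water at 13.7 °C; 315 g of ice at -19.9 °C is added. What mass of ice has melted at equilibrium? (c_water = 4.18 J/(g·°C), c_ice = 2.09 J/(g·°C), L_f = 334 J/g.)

m_melted ≈ 25.4 g

Heat available from the water dropping to 0 °C: 377×4.18×13.7 = 21589 J.
Warming the ice to 0 °C takes 315×2.09×19.9 = 13101 J, leaving 8488.1 J for melting.
Fully melting the ice requires m_ice L_f = 315×334 = 105210 J.
That's not enough to melt it all — equilibrium is at 0 °C with ice remaining.
Mass melted = 8488.1/334 ≈ 25.41 g.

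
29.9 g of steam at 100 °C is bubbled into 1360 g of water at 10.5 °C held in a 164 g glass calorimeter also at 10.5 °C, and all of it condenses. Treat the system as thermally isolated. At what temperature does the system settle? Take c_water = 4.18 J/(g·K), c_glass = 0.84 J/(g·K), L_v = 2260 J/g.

T_f ≈ 23.7 °C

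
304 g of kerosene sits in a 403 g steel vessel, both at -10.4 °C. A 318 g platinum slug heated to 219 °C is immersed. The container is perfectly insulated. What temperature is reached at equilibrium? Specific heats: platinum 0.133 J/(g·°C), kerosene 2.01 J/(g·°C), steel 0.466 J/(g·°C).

T_f ≈ 1.1 °C

Let T be the final temperature. ΣQ_i = 0:
318*0.133*(T − 219) + 304*2.01*(T − (-10.4)) + 403*0.466*(T − (-10.4)) = 0
841.13 T = 954.47
T = 954.47/841.13 ≈ 1.13 °C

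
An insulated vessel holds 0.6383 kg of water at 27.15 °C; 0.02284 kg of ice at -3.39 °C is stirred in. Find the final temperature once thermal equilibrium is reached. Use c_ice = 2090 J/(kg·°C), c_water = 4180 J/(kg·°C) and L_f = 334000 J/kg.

T_f ≈ 23.4 °C

Conservation of energy gives ΣQ = 0:
warm ice to 0 °C: 0.02284·2090·(0 − (-3.39)) = 161.82; melt ice: 0.02284·334000 = 7628.6; warm the meltwater: 95.47 T; water cools: 0.6383·4180·(T − 27.15) = 2668.1(T − 27.15)
2763.6 T = 72439 − 7790.4 = 64648
T ≈ 23.39 °C. Since T > 0 °C, the all-ice-melts assumption holds.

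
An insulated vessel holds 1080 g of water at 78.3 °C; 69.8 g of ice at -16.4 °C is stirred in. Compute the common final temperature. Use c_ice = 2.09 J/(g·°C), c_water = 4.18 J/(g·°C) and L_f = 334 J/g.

T_f ≈ 68.2 °C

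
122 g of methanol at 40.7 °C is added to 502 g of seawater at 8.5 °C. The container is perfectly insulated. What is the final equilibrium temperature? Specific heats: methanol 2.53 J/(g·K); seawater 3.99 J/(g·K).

T_f ≈ 12.8 °C

With ΣQ=0 the equilibrium temperature is the m·c-weighted mean:
T_f = (308.66*40.7 + 2003*8.5) / (308.66 + 2003)
    = 29588 / 2311.6 ≈ 12.80 °C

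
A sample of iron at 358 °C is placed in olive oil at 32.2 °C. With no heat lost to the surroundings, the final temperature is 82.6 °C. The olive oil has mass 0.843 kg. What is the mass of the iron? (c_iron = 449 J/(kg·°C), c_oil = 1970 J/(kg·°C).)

Setting the total heat transfer to zero:
m·449·(82.6 − 358) + 0.843·1970·(82.6 − 32.2) = 0
-123655 m = -83700
m = -83700/-123655 ≈ 0.6769 kg

m ≈ 0.677 kg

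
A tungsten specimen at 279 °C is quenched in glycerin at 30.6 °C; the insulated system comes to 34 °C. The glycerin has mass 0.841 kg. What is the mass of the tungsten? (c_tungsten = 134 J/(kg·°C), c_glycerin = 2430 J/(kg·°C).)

m ≈ 0.212 kg

Taking heat into each body as positive, Σ m c ΔT = 0:
m×134×(34 − 279) + 0.841×2430×(34 − 30.6) = 0
-32830 m = -6948.3
m = -6948.3/-32830 ≈ 0.2116 kg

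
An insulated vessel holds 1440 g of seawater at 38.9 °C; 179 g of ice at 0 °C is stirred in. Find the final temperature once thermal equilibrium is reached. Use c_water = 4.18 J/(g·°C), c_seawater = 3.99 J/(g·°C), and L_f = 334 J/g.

T_f ≈ 25.2 °C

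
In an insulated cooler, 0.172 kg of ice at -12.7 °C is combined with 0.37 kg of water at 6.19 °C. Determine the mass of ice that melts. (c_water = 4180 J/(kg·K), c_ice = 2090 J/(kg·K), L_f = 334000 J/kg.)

Heat available from the water dropping to 0 °C: 0.37·4180·6.19 = 9573.5 J.
Of that, 0.172·2090·12.7 = 4565.4 J goes to bring the ice to 0 °C, leaving 5008.1 J.
Fully melting the ice requires m_ice L_f = 0.172·334000 = 57448 J.
That's not enough to melt it all — equilibrium is at 0 °C with ice remaining.
m_melted·334000 = 5008.1  ⇒  m_melted ≈ 0.01499 kg.

m_melted ≈ 0.015 kg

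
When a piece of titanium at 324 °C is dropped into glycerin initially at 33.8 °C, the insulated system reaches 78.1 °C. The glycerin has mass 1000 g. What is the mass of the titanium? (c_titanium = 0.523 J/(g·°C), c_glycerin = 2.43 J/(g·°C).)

m ≈ 837 g

Taking heat into each body as positive, Σ m c ΔT = 0:
m×0.523×(78.1 − 324) + 1000×2.43×(78.1 − 33.8) = 0
-128.61 m = -107649
m = -107649/-128.61 ≈ 837 g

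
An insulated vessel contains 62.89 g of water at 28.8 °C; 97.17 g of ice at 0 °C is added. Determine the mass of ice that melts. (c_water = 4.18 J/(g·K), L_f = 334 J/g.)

m_melted ≈ 22.7 g

Water can give up m c ΔT = 62.89·4.18·28.8 = 7570.9 J before reaching 0 °C.
To melt every bit of ice: 97.17·334 = 32455 J.
Since 7570.9 < 32455 J, not all the ice melts; equilibrium is at 0 °C.
m_melted·334 = 7570.9  ⇒  m_melted ≈ 22.67 g.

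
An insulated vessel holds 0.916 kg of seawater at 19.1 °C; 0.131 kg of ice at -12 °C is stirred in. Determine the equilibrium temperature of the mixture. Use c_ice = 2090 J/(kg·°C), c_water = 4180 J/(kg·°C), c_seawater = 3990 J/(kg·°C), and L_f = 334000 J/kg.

T_f ≈ 5.4 °C

Energy balance with sensible and latent terms:
ice -12→0 °C: 0.131·2090·12 = 3285.5
  melt ice: 0.131·334000 = 43754
  meltwater 0→T: 0.131·4180·T = 547.58 T
  seawater: 3654.8(T − 19.1)
4202.4 T = 69807 − 47039 = 22768
T ≈ 5.42 °C (positive, so assuming full melt was valid).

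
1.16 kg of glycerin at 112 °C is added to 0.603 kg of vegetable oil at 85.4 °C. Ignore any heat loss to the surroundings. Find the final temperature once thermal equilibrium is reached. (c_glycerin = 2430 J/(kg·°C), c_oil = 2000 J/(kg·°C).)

T_f = Σ m_i c_i T_i / Σ m_i c_i:
T_f = (2818.8×112 + 1206×85.4) / (2818.8 + 1206)
    = 418698 / 4024.8 ≈ 104.03 °C

T_f ≈ 104.0 °C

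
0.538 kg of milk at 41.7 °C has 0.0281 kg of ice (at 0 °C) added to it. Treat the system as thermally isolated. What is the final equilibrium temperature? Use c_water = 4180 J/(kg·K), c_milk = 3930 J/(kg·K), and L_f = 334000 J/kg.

T_f ≈ 35.3 °C

Setting the total heat transfer to zero:
melt ice: 0.0281×334000 = 9385.4
  meltwater 0→T: 0.0281×4180×T = 117.46 T
  milk cools: 0.538×3930×(T − 41.7) = 2114.3(T − 41.7)
2231.8 T = 88168 − 9385.4 = 78783
T ≈ 35.30 °C. Since T > 0 °C, the all-ice-melts assumption holds.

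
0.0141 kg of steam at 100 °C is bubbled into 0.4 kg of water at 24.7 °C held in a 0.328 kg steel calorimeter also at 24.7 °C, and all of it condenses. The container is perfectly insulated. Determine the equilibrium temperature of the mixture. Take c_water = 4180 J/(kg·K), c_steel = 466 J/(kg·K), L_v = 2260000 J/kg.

Let T be the final temperature. ΣQ_i = 0:
latent heat released on condensation: 0.0141·2260000 = 31866
  condensed water 100 °C→T: 58.94(T − 100)
  water warms: 0.4·4180·(T − 24.7) = 1672(T − 24.7)
  steel cup: 0.328·466·(T − 24.7) = 152.85(T − 24.7)
1883.8 T = 31866 + 5893.8 + 45074 = 82834
T ≈ 43.97 °C — below 100 °C, confirming all the steam condensed.

T_f ≈ 44.0 °C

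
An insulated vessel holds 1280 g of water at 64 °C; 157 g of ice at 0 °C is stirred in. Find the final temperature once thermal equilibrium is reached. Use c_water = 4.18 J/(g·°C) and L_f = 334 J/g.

Let T be the final temperature. ΣQ_i = 0:
latent heat to melt: 157·334 = 52438; meltwater 0→T: 157·4.18·T = 656.26 T; water: 5350.4(T − 64)
6006.7 T = 342426 − 52438 = 289988
T ≈ 48.28 °C (positive, so assuming full melt was valid).

T_f ≈ 48.3 °C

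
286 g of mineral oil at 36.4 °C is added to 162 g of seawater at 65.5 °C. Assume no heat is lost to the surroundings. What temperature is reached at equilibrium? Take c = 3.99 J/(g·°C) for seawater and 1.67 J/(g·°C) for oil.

T_f ≈ 53.1 °C

Heat gained plus heat lost sum to zero:
162·3.99·(T − 65.5) + 286·1.67·(T − 36.4) = 0
646.38(T − 65.5) + 477.62(T − 36.4) = 0
1124 T = 59723
T ≈ 53.13 °C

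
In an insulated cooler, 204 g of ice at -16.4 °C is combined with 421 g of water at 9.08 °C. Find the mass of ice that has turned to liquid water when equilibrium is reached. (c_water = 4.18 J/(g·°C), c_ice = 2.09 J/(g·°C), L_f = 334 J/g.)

m_melted ≈ 26.9 g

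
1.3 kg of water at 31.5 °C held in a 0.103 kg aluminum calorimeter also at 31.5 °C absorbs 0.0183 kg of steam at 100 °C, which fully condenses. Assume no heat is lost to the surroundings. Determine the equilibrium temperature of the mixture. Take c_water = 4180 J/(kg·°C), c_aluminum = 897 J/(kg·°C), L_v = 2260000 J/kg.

T_f ≈ 39.8 °C

Energy balance with sensible and latent terms:
latent heat released on condensation: 0.0183×2260000 = 41358; condensed water 100 °C→T: 76.49(T − 100); water warms: 1.3×4180×(T − 31.5) = 5434(T − 31.5); aluminum cup: 0.103×897×(T − 31.5) = 92.39(T − 31.5)
5602.9 T = 41358 + 7649.4 + 174081 = 223089
T ≈ 39.82 °C — below 100 °C, confirming all the steam condensed.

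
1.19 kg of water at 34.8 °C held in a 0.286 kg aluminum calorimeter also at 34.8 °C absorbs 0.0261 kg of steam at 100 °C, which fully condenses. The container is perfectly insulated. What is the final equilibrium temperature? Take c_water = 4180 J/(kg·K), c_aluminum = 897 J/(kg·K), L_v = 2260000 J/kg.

T_f ≈ 47.2 °C

Heat gained plus heat lost sum to zero:
latent heat released on condensation: 0.0261×2260000 = 58986
  condensed water 100 °C→T: 109.1(T − 100)
  original water: 4974.2(T − 34.8)
  aluminum cup: 0.286×897×(T − 34.8) = 256.54(T − 34.8)
5339.8 T = 58986 + 10910 + 182030 = 251926
T ≈ 47.18 °C, under the boiling point, so the assumption holds.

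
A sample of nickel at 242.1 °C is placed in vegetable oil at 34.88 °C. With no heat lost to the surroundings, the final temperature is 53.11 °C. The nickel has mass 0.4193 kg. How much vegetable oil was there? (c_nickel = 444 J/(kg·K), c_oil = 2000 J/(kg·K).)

m ≈ 0.965 kg

Heat lost by the nickel = heat gained by the oil:
0.4193·444·(242.1 − 53.11) = m·2000·(53.11 − 34.88)
36460 m = 35184  ⇒  m ≈ 0.965 kg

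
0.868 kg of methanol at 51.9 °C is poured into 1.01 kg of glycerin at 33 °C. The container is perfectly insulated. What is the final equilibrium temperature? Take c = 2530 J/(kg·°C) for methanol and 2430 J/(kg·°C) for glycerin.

T_f ≈ 41.9 °C

With ΣQ=0 the equilibrium temperature is the m·c-weighted mean:
T_f = (2196×51.9 + 2454.3×33) / (2196 + 2454.3)
    = 194966 / 4650.3 ≈ 41.93 °C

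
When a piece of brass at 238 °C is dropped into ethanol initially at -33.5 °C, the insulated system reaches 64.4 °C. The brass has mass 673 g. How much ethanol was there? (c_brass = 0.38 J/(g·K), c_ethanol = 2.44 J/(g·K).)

m ≈ 186 g

Conservation of energy gives ΣQ = 0:
673×0.38×(64.4 − 238) + m×2.44×(64.4 − (-33.5)) = 0
238.88 m = 44396
m = 44396/238.88 ≈ 185.9 g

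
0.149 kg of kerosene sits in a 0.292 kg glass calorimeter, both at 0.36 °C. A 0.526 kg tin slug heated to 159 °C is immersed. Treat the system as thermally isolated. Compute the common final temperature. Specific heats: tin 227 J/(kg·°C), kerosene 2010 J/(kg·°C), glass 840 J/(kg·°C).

Setting the total heat transfer to zero:
0.526*227*(T − 159) + 0.149*2010*(T − 0.36) + 0.292*840*(T − 0.36) = 0
119.4(T − 159) + 299.49(T − 0.36) + 245.28(T − 0.36) = 0
(119.4 + 299.49 + 245.28) T = 119.4*159 + 299.49*0.36 + 245.28*0.36
T ≈ 28.88 °C

T_f ≈ 28.9 °C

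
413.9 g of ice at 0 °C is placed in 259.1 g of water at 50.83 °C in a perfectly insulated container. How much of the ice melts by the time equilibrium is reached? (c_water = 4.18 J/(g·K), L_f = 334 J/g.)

Water can give up m c ΔT = 259.1×4.18×50.83 = 55051 J before reaching 0 °C.
Fully melting the ice requires m_ice L_f = 413.9×334 = 138243 J.
Since 55051 < 138243 J, not all the ice melts; equilibrium is at 0 °C.
Mass melted = 55051/334 ≈ 164.8 g.

m_melted ≈ 165 g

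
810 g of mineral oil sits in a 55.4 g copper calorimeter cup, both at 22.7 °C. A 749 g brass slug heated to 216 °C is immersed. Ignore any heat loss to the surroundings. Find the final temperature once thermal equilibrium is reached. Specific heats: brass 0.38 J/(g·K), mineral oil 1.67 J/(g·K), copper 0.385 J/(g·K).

T_f ≈ 55.9 °C

Let T be the final temperature. ΣQ_i = 0:
749·0.38·(T − 216) + 810·1.67·(T − 22.7) + 55.4·0.385·(T − 22.7) = 0
284.62(T − 216) + 1352.7(T − 22.7) + 21.33(T − 22.7) = 0
1658.6 T = 92668
T ≈ 55.87 °C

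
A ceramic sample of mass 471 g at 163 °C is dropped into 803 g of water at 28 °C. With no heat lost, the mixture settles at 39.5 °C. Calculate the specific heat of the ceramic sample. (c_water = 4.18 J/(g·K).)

c ≈ 0.664 J/(g·K)

m_s c (T_s − T_f) = m_water c_water (T_f − T_0):
471×c×(163 − 39.5) = 803×4.18×(39.5 − 28)
58168 c = 38600  ⇒  c ≈ 0.6636 J/(g·K)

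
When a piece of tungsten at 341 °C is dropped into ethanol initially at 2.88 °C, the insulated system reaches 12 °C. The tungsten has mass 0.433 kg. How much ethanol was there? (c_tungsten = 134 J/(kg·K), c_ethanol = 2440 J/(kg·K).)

Setting the total heat transfer to zero:
0.433×134×(12 − 341) + m×2440×(12 − 2.88) = 0
22253 m = 19089
m = 19089/22253 ≈ 0.8578 kg

m ≈ 0.858 kg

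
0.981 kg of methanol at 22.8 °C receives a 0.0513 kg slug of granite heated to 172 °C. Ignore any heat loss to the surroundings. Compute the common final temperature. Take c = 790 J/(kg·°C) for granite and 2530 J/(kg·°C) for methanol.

Net heat exchanged in the isolated system is zero:
0.0513·790·(T − 172) + 0.981·2530·(T − 22.8) = 0
40.53(T − 172) + 2481.9(T − 22.8) = 0
2522.5 T = 63559
T = 63559/2522.5 ≈ 25.20 °C

T_f ≈ 25.2 °C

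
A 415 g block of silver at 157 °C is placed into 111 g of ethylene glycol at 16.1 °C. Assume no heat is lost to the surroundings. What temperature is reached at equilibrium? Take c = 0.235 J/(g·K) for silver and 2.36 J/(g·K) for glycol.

T_f ≈ 54.3 °C

Heat lost by the silver equals heat gained by the glycol:
415·0.235·(157 − T) = 111·2.36·(T − 16.1)
97.52(157 − T) = 261.96(T − 16.1)
359.48 T = 19529  ⇒  T ≈ 54.32 °C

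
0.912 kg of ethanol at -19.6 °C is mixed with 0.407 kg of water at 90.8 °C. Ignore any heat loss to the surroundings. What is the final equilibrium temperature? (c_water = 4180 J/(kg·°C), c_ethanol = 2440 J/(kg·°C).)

T_f ≈ 28.2 °C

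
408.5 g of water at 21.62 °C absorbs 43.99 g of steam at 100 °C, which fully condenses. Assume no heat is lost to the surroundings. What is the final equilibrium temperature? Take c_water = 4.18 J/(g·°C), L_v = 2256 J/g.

T_f ≈ 81.7 °C

Energy conservation, ΣQ = 0:
latent heat released on condensation: 43.99·2256 = 99241; condensate cools 100→T: 43.99·4.18·(T − 100) = 183.88(T − 100); original water: 1707.5(T − 21.62)
1891.4 T = 99241 + 18388 + 36917 = 154546
T ≈ 81.71 °C (< 100 °C, so full condensation is consistent).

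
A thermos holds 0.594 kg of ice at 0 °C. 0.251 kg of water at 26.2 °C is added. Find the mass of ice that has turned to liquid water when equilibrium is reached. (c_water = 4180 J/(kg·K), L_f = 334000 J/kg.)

Water can give up m c ΔT = 0.251×4180×26.2 = 27489 J before reaching 0 °C.
To melt every bit of ice: 0.594×334000 = 198396 J.
That's not enough to melt it all — equilibrium is at 0 °C with ice remaining.
m_melted×334000 = 27489  ⇒  m_melted ≈ 0.0823 kg.

m_melted ≈ 0.0823 kg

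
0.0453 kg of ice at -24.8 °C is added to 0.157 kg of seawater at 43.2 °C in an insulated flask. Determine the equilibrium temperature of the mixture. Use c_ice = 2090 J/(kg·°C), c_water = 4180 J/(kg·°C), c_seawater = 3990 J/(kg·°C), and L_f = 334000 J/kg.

Energy balance with sensible and latent terms:
warm ice to 0 °C: 0.0453×2090×(0 − (-24.8)) = 2348
  latent heat to melt: 0.0453×334000 = 15130
  meltwater 0→T: 0.0453×4180×T = 189.35 T
  seawater: 626.43(T − 43.2)
815.78 T = 27062 − 17478 = 9583.6
T ≈ 11.75 °C (positive, so assuming full melt was valid).

T_f ≈ 11.7 °C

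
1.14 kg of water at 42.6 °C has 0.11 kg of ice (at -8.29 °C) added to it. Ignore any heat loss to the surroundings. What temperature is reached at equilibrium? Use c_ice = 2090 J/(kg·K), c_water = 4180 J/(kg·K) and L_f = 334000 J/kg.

Sum of m c ΔT and latent-heat terms is zero:
ice -8.29→0 °C: 0.11×2090×8.29 = 1905.9; melt ice: 0.11×334000 = 36740; meltwater 0→T: 0.11×4180×T = 459.8 T; water cools: 1.14×4180×(T − 42.6) = 4765.2(T − 42.6)
5225 T = 202998 − 38646 = 164352
T ≈ 31.45 °C (positive, so assuming full melt was valid).

T_f ≈ 31.5 °C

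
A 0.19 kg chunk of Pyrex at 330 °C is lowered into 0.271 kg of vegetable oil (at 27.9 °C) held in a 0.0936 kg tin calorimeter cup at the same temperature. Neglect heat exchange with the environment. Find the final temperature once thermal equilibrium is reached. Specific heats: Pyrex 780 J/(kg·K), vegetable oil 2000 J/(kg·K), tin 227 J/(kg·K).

T_f = Σ m_i c_i T_i / Σ m_i c_i:
T_f = (148.2*330 + 542*27.9 + 21.25*27.9) / (148.2 + 542 + 21.25)
    = 64621 / 711.45 ≈ 90.83 °C

T_f ≈ 90.8 °C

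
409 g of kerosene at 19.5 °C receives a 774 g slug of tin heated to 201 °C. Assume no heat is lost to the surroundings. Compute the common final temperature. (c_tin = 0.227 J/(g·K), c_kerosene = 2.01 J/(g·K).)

Setting the total heat transfer to zero:
774×0.227×(T − 201) + 409×2.01×(T − 19.5) = 0
175.7(T − 201) + 822.09(T − 19.5) = 0
(175.7 + 822.09) T = 175.7×201 + 822.09×19.5
T = 51346 / 997.79 = 51.5 °C

T_f ≈ 51.5 °C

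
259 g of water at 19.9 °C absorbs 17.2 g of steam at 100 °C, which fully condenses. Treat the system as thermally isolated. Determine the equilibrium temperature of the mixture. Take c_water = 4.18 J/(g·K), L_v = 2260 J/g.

T_f ≈ 58.6 °C

Heat gained plus heat lost sum to zero:
steam→water at 100 °C releases m L_v = 17.2·2260 = 38872; condensate cools 100→T: 17.2·4.18·(T − 100) = 71.9(T − 100); original water: 1082.6(T − 19.9)
1154.5 T = 38872 + 7189.6 + 21544 = 67606
T ≈ 58.56 °C, under the boiling point, so the assumption holds.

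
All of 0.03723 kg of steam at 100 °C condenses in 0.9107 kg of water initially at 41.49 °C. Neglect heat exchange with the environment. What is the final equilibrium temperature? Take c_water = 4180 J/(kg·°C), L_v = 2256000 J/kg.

T_f ≈ 65.0 °C

Conservation of energy gives ΣQ = 0:
steam→water at 100 °C releases m L_v = 0.03723×2256000 = 83991
  condensate cools 100→T: 0.03723×4180×(T − 100) = 155.62(T − 100)
  water warms: 0.9107×4180×(T − 41.49) = 3806.7(T − 41.49)
3962.3 T = 83991 + 15562 + 157941 = 257494
T ≈ 64.99 °C, under the boiling point, so the assumption holds.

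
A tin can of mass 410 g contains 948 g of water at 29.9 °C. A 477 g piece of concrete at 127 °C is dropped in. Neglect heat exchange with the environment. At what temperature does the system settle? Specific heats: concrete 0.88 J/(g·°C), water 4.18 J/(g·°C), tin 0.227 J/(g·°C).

T_f ≈ 39.0 °C

Setting the total heat transfer to zero:
477×0.88×(T − 127) + 948×4.18×(T − 29.9) + 410×0.227×(T − 29.9) = 0
419.76(T − 127) + 3962.6(T − 29.9) + 93.07(T − 29.9) = 0
4475.5 T = 174575
T ≈ 39.01 °C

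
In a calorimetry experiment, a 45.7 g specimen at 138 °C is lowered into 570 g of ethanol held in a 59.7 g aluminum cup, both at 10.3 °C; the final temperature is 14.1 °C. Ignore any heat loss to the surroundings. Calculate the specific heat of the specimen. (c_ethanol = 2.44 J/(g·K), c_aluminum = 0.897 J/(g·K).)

Net heat exchanged in the isolated system is zero:
45.7·c·(14.1 − 138) + 570·2.44·(14.1 − 10.3) + 59.7·0.897·(14.1 − 10.3) = 0
-5662.2 c = -5488.5
c = -5488.5/-5662.2 ≈ 0.9693 J/(g·K)

c ≈ 0.969 J/(g·K)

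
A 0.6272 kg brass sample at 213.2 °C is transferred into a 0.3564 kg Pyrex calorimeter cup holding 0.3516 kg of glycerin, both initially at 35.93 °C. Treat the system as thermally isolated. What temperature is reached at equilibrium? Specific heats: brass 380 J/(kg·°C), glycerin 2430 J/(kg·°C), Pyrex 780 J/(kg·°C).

T_f ≈ 66.8 °C

Energy conservation, ΣQ = 0:
0.6272×380×(T − 213.2) + 0.3516×2430×(T − 35.93) + 0.3564×780×(T − 35.93) = 0
238.34(T − 213.2) + 854.39(T − 35.93) + 277.99(T − 35.93) = 0
(238.34 + 854.39 + 277.99) T = 238.34×213.2 + 854.39×35.93 + 277.99×35.93
T = 91500/1370.7 ≈ 66.75 °C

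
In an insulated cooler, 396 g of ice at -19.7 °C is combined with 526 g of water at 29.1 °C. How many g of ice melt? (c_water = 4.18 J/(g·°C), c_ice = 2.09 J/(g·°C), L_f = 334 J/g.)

m_melted ≈ 143 g

Heat available from the water dropping to 0 °C: 526×4.18×29.1 = 63982 J.
Warming the ice to 0 °C takes 396×2.09×19.7 = 16305 J, leaving 47677 J for melting.
Fully melting the ice requires m_ice L_f = 396×334 = 132264 J.
That's not enough to melt it all — equilibrium is at 0 °C with ice remaining.
Mass melted = 47677/334 ≈ 142.7 g.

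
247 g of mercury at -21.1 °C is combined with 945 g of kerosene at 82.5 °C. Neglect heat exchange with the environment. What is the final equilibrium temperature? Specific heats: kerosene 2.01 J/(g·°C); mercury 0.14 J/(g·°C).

T_f ≈ 80.6 °C

Taking heat into each body as positive, Σ m c ΔT = 0:
945·2.01·(T − 82.5) + 247·0.14·(T − (-21.1)) = 0
1899.4(T − 82.5) + 34.58(T − (-21.1)) = 0
(1899.4 + 34.58) T = 1899.4·82.5 + 34.58·(-21.1)
T = 155975/1934 ≈ 80.65 °C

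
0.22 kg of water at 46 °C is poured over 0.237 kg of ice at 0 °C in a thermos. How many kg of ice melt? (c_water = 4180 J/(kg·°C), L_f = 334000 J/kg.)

Cooling the water to 0 °C releases 0.22·4180·46 = 42302 J.
Fully melting the ice requires m_ice L_f = 0.237·334000 = 79158 J.
42302 J < 79158 J, so only part of the ice melts and the system sits at 0 °C.
Mass melted = 42302/334000 ≈ 0.1267 kg.

m_melted ≈ 0.127 kg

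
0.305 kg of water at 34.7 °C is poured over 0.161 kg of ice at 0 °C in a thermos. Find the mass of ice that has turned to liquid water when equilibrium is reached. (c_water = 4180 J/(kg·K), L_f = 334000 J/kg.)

m_melted ≈ 0.132 kg

Water can give up m c ΔT = 0.305×4180×34.7 = 44239 J before reaching 0 °C.
Fully melting the ice requires m_ice L_f = 0.161×334000 = 53774 J.
That's not enough to melt it all — equilibrium is at 0 °C with ice remaining.
m_melt = 44239 / L_f = 0.1325 kg.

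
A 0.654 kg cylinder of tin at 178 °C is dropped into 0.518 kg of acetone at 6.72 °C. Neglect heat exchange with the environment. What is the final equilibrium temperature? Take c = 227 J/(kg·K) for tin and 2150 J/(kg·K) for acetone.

Taking heat into each body as positive, Σ m c ΔT = 0:
0.654·227·(T − 178) + 0.518·2150·(T − 6.72) = 0
(148.46 + 1113.7) T = 148.46·178 + 1113.7·6.72
T = 33910/1262.2 ≈ 26.87 °C

T_f ≈ 26.9 °C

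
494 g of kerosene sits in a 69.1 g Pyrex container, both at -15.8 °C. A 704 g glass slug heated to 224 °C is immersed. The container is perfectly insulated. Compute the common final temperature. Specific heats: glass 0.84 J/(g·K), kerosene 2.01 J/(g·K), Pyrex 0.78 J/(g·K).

T_f ≈ 70.8 °C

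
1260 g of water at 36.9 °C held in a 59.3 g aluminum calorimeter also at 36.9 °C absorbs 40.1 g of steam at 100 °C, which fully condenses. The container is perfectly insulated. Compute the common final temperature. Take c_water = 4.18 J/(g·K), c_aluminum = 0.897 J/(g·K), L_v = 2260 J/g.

T_f ≈ 55.3 °C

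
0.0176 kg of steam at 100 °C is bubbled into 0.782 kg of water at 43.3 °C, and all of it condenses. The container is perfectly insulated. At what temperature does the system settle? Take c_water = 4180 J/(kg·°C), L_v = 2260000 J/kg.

T_f ≈ 56.4 °C

Sum of m c ΔT and latent-heat terms is zero:
steam→water at 100 °C releases m L_v = 0.0176×2260000 = 39776; condensed water 100 °C→T: 73.57(T − 100); original water: 3268.8(T − 43.3)
3342.3 T = 39776 + 7356.8 + 141537 = 188670
T ≈ 56.45 °C (< 100 °C, so full condensation is consistent).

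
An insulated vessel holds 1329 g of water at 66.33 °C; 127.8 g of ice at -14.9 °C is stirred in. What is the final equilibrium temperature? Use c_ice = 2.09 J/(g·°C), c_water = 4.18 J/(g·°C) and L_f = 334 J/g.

T_f ≈ 52.8 °C

Net heat exchanged in the isolated system is zero:
ice -14.9→0 °C: 127.8·2.09·14.9 = 3979.8; fusion: m_ice L_f = 127.8·334 = 42685; meltwater 0→T: 127.8·4.18·T = 534.2 T; water: 5555.2(T − 66.33)
6089.4 T = 368478 − 46665 = 321813
T ≈ 52.85 °C — above 0 °C, consistent with complete melting.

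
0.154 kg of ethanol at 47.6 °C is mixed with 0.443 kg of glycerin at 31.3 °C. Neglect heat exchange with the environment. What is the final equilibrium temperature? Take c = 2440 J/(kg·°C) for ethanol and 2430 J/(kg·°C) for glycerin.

T_f ≈ 35.5 °C

With ΣQ=0 the equilibrium temperature is the m·c-weighted mean:
T_f = (375.76*47.6 + 1076.5*31.3) / (375.76 + 1076.5)
    = 51580 / 1452.2 ≈ 35.52 °C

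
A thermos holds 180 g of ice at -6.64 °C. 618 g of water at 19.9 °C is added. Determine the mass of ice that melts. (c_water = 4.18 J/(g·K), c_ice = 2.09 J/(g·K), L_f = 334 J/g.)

m_melted ≈ 146 g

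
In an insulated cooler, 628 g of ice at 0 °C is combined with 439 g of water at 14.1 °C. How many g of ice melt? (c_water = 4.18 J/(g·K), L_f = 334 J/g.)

Water can give up m c ΔT = 439·4.18·14.1 = 25874 J before reaching 0 °C.
Fully melting the ice requires m_ice L_f = 628·334 = 209752 J.
That's not enough to melt it all — equilibrium is at 0 °C with ice remaining.
m_melted·334 = 25874  ⇒  m_melted ≈ 77.47 g.

m_melted ≈ 77.5 g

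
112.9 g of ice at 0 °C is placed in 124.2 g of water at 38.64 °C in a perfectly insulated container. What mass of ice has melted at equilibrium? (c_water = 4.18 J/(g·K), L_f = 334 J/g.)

m_melted ≈ 60.1 g

Cooling the water to 0 °C releases 124.2×4.18×38.64 = 20060 J.
Melting all 112.9 g of ice would need 112.9×334 = 37709 J.
Since 20060 < 37709 J, not all the ice melts; equilibrium is at 0 °C.
Mass melted = 20060/334 ≈ 60.06 g.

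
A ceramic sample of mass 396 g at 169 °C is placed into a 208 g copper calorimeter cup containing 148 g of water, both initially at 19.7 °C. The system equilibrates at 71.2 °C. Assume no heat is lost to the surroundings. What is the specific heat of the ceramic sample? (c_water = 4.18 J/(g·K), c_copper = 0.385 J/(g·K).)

Let T be the final temperature. ΣQ_i = 0:
396·c·(71.2 − 169) + 148·4.18·(71.2 − 19.7) + 208·0.385·(71.2 − 19.7) = 0
-38729 c = -35984
c = -35984/-38729 ≈ 0.9291 J/(g·K)

c ≈ 0.929 J/(g·K)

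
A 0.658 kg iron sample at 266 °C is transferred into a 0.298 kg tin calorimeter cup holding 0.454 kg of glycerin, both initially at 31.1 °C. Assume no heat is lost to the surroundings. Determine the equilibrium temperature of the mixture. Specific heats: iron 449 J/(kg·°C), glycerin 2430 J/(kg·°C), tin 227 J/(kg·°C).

T_f is the heat-capacity-weighted average of the initial temperatures:
T_f = (295.44·266 + 1103.2·31.1 + 67.65·31.1) / (295.44 + 1103.2 + 67.65)
    = 115002 / 1466.3 ≈ 78.43 °C

T_f ≈ 78.4 °C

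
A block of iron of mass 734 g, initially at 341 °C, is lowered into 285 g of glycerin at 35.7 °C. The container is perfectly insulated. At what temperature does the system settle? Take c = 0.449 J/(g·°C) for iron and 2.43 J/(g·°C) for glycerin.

T_f ≈ 134.1 °C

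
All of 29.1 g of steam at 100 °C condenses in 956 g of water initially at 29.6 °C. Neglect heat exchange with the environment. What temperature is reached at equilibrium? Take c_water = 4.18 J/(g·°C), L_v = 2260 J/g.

T_f ≈ 47.7 °C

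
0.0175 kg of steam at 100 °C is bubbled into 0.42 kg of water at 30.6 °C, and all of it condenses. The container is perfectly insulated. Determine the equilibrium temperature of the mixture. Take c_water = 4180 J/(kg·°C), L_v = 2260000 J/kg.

T_f ≈ 55.0 °C

Setting the total heat transfer to zero:
latent heat released on condensation: 0.0175·2260000 = 39550; condensate cools 100→T: 0.0175·4180·(T − 100) = 73.15(T − 100); original water: 1755.6(T − 30.6)
1828.8 T = 39550 + 7315 + 53721 = 100586
T ≈ 55.00 °C — below 100 °C, confirming all the steam condensed.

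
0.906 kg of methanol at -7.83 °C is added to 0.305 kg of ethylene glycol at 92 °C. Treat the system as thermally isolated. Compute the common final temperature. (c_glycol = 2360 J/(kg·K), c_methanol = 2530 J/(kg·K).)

T_f = Σ m_i c_i T_i / Σ m_i c_i:
T_f = (719.8·92 + 2292.2·(-7.83)) / (719.8 + 2292.2)
    = 48274 / 3012 ≈ 16.03 °C

T_f ≈ 16.0 °C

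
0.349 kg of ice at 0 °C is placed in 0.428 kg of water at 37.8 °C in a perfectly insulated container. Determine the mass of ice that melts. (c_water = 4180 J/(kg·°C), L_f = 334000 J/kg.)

Water can give up m c ΔT = 0.428·4180·37.8 = 67626 J before reaching 0 °C.
Fully melting the ice requires m_ice L_f = 0.349·334000 = 116566 J.
Since 67626 < 116566 J, not all the ice melts; equilibrium is at 0 °C.
m_melt = 67626 / L_f = 0.2025 kg.

m_melted ≈ 0.202 kg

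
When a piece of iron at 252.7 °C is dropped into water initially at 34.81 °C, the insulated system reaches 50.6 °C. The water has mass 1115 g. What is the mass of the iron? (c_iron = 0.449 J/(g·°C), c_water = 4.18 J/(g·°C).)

Energy conservation, ΣQ = 0:
m×0.449×(50.6 − 252.7) + 1115×4.18×(50.6 − 34.81) = 0
-90.74 m = -73592
m = -73592/-90.74 ≈ 811 g

m ≈ 811 g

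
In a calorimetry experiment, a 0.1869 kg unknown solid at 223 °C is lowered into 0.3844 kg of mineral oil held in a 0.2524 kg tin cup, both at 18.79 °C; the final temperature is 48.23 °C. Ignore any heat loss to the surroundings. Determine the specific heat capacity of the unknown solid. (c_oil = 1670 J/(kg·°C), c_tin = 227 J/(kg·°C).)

c ≈ 630 J/(kg·°C)

Conservation of energy gives ΣQ = 0:
0.1869·c·(48.23 − 223) + 0.3844·1670·(48.23 − 18.79) + 0.2524·227·(48.23 − 18.79) = 0
-32.66 c = -20586
c = -20586/-32.66 ≈ 630.2 J/(kg·°C)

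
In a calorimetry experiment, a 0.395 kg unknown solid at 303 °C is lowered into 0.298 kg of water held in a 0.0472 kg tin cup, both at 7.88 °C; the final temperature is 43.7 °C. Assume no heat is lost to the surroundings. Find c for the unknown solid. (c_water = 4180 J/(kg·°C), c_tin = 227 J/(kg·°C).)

Taking heat into each body as positive, Σ m c ΔT = 0:
0.395·c·(43.7 − 303) + 0.298·4180·(43.7 − 7.88) + 0.0472·227·(43.7 − 7.88) = 0
-102.42 c = -45003
c = -45003/-102.42 ≈ 439.4 J/(kg·°C)

c ≈ 439 J/(kg·°C)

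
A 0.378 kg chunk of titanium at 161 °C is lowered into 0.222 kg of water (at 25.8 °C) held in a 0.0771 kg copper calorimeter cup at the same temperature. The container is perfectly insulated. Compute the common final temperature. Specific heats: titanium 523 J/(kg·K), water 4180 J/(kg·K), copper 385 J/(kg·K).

T_f is the heat-capacity-weighted average of the initial temperatures:
T_f = (197.69·161 + 927.96·25.8 + 29.68·25.8) / (197.69 + 927.96 + 29.68)
    = 56536 / 1155.3 ≈ 48.93 °C

T_f ≈ 48.9 °C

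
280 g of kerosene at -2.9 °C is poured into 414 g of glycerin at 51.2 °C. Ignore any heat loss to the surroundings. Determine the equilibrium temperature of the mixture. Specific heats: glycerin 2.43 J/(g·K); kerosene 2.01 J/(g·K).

Conservation of energy gives ΣQ = 0:
414*2.43*(T − 51.2) + 280*2.01*(T − (-2.9)) = 0
1006(T − 51.2) + 562.8(T − (-2.9)) = 0
(1006 + 562.8) T = 1006*51.2 + 562.8*(-2.9)
T ≈ 31.79 °C

T_f ≈ 31.8 °C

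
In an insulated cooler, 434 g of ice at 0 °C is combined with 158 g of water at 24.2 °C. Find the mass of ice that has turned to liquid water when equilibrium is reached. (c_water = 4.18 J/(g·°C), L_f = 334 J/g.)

m_melted ≈ 47.9 g

Heat available from the water dropping to 0 °C: 158×4.18×24.2 = 15983 J.
To melt every bit of ice: 434×334 = 144956 J.
That's not enough to melt it all — equilibrium is at 0 °C with ice remaining.
m_melt = 15983 / L_f = 47.85 g.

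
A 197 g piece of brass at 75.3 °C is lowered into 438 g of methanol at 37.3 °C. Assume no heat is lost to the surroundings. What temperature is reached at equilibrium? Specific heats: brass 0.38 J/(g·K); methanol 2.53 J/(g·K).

T_f ≈ 39.7 °C

T_f is the heat-capacity-weighted average of the initial temperatures:
T_f = (74.86·75.3 + 1108.1·37.3) / (74.86 + 1108.1)
    = 46971 / 1183 ≈ 39.70 °C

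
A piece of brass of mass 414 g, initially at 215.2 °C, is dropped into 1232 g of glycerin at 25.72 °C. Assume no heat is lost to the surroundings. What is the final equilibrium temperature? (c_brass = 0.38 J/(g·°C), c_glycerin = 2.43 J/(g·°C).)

Set heat shed by the hot body equal to heat absorbed by the cold body:
414×0.38×(215.2 − T) = 1232×2.43×(T − 25.72)
157.32(215.2 − T) = 2993.8(T − 25.72)
3151.1 T = 110855  ⇒  T ≈ 35.18 °C

T_f ≈ 35.2 °C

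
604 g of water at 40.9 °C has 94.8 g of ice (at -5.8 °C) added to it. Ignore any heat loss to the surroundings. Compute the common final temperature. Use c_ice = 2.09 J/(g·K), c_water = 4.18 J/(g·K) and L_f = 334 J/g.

Let T be the final temperature. ΣQ_i = 0:
ice -5.8→0 °C: 94.8·2.09·5.8 = 1149.2; fusion: m_ice L_f = 94.8·334 = 31663; warm the meltwater: 396.26 T; water: 2524.7(T − 40.9)
2921 T = 103261 − 32812 = 70449
T ≈ 24.12 °C — above 0 °C, consistent with complete melting.

T_f ≈ 24.1 °C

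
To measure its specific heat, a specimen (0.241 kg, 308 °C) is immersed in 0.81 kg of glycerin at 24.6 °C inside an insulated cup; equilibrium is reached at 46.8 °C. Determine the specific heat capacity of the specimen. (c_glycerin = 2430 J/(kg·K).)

c ≈ 694 J/(kg·K)

Heat lost by the specimen = heat gained by the glycerin:
0.241·c·(308 − 46.8) = 0.81·2430·(46.8 − 24.6)
62.95 c = 43696  ⇒  c ≈ 694.2 J/(kg·K)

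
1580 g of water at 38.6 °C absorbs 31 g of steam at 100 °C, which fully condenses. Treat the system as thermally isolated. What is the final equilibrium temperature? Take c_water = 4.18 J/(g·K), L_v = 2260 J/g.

T_f ≈ 50.2 °C

Net heat exchanged in the isolated system is zero:
condense steam: −31×2260 = −70060; condensed water 100 °C→T: 129.58(T − 100); water warms: 1580×4.18×(T − 38.6) = 6604.4(T − 38.6)
6734 T = 70060 + 12958 + 254930 = 337948
T ≈ 50.19 °C, under the boiling point, so the assumption holds.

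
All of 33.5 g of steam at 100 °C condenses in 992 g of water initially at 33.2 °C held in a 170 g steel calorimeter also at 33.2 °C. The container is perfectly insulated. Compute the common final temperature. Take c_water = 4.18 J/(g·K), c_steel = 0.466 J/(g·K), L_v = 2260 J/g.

T_f ≈ 52.7 °C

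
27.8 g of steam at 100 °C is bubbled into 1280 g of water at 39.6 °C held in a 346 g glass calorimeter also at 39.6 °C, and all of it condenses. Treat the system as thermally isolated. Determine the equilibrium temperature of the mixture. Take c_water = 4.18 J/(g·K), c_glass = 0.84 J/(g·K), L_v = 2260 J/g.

Conservation of energy gives ΣQ = 0:
steam→water at 100 °C releases m L_v = 27.8×2260 = 62828
  condensate cools 100→T: 27.8×4.18×(T − 100) = 116.2(T − 100)
  water warms: 1280×4.18×(T − 39.6) = 5350.4(T − 39.6)
  glass cup: 346×0.84×(T − 39.6) = 290.64(T − 39.6)
5757.2 T = 62828 + 11620 + 223385 = 297834
T ≈ 51.73 °C, under the boiling point, so the assumption holds.

T_f ≈ 51.7 °C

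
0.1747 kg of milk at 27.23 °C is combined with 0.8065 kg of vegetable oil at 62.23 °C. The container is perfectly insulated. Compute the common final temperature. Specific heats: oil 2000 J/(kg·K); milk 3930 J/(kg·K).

T_f = Σ m_i c_i T_i / Σ m_i c_i:
T_f = (1613×62.23 + 686.57×27.23) / (1613 + 686.57)
    = 119072 / 2299.6 ≈ 51.78 °C

T_f ≈ 51.8 °C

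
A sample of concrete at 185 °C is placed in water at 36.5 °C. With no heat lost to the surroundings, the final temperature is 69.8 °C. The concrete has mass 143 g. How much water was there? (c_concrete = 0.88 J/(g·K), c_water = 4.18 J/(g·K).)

m ≈ 104 g

Heat lost by the concrete = heat gained by the water:
143·0.88·(185 − 69.8) = m·4.18·(69.8 − 36.5)
139.19 m = 14497  ⇒  m ≈ 104.1 g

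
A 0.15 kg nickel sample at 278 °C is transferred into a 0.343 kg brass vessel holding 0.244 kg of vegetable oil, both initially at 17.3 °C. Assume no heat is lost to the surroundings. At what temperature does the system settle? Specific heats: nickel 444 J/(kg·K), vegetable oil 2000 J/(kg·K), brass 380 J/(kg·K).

Conservation of energy gives ΣQ = 0:
0.15*444*(T − 278) + 0.244*2000*(T − 17.3) + 0.343*380*(T − 17.3) = 0
(66.6 + 488 + 130.34) T = 66.6*278 + 488*17.3 + 130.34*17.3
T = 29212 / 684.94 = 42.6 °C

T_f ≈ 42.6 °C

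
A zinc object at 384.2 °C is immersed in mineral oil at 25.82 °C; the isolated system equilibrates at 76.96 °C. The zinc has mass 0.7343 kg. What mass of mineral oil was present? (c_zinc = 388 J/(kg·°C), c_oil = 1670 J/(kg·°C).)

|Q_zinc| = |Q_oil|:
0.7343·388·(384.2 − 76.96) = m·1670·(76.96 − 25.82)
85404 m = 87535  ⇒  m ≈ 1.025 kg

m ≈ 1.02 kg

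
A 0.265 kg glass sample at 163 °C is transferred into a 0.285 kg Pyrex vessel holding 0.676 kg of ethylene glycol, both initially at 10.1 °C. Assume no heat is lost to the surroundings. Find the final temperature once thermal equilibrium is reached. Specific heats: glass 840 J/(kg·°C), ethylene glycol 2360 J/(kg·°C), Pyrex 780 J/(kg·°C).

Taking heat into each body as positive, Σ m c ΔT = 0:
0.265×840×(T − 163) + 0.676×2360×(T − 10.1) + 0.285×780×(T − 10.1) = 0
2040.3 T = 54642
T = 54642 / 2040.3 = 26.8 °C

T_f ≈ 26.8 °C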